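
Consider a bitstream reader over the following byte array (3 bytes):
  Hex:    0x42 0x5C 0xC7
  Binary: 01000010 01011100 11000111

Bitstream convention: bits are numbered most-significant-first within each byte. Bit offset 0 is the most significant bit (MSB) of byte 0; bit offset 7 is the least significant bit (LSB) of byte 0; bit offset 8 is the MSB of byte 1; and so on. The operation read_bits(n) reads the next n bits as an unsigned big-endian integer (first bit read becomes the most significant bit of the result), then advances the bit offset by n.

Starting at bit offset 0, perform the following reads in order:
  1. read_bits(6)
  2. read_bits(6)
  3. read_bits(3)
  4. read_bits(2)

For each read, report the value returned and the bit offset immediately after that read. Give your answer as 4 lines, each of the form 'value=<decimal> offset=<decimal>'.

Read 1: bits[0:6] width=6 -> value=16 (bin 010000); offset now 6 = byte 0 bit 6; 18 bits remain
Read 2: bits[6:12] width=6 -> value=37 (bin 100101); offset now 12 = byte 1 bit 4; 12 bits remain
Read 3: bits[12:15] width=3 -> value=6 (bin 110); offset now 15 = byte 1 bit 7; 9 bits remain
Read 4: bits[15:17] width=2 -> value=1 (bin 01); offset now 17 = byte 2 bit 1; 7 bits remain

Answer: value=16 offset=6
value=37 offset=12
value=6 offset=15
value=1 offset=17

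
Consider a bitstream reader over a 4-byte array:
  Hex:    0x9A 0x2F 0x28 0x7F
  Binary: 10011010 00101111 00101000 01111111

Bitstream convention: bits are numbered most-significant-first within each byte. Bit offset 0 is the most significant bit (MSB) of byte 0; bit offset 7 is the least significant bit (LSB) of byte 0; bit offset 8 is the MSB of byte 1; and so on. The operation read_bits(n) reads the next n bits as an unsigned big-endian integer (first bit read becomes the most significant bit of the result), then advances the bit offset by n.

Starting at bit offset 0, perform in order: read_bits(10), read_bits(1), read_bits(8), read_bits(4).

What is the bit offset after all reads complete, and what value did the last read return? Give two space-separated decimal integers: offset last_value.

Answer: 23 4

Derivation:
Read 1: bits[0:10] width=10 -> value=616 (bin 1001101000); offset now 10 = byte 1 bit 2; 22 bits remain
Read 2: bits[10:11] width=1 -> value=1 (bin 1); offset now 11 = byte 1 bit 3; 21 bits remain
Read 3: bits[11:19] width=8 -> value=121 (bin 01111001); offset now 19 = byte 2 bit 3; 13 bits remain
Read 4: bits[19:23] width=4 -> value=4 (bin 0100); offset now 23 = byte 2 bit 7; 9 bits remain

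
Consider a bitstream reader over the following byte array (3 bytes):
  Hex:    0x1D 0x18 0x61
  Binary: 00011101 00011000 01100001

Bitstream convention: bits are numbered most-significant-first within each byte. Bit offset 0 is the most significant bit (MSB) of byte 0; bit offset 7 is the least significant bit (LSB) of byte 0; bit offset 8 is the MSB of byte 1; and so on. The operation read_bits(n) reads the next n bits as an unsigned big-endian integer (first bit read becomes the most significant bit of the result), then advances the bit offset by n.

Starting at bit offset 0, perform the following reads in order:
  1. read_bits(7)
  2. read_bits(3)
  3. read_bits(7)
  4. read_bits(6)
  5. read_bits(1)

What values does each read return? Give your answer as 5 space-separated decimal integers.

Read 1: bits[0:7] width=7 -> value=14 (bin 0001110); offset now 7 = byte 0 bit 7; 17 bits remain
Read 2: bits[7:10] width=3 -> value=4 (bin 100); offset now 10 = byte 1 bit 2; 14 bits remain
Read 3: bits[10:17] width=7 -> value=48 (bin 0110000); offset now 17 = byte 2 bit 1; 7 bits remain
Read 4: bits[17:23] width=6 -> value=48 (bin 110000); offset now 23 = byte 2 bit 7; 1 bits remain
Read 5: bits[23:24] width=1 -> value=1 (bin 1); offset now 24 = byte 3 bit 0; 0 bits remain

Answer: 14 4 48 48 1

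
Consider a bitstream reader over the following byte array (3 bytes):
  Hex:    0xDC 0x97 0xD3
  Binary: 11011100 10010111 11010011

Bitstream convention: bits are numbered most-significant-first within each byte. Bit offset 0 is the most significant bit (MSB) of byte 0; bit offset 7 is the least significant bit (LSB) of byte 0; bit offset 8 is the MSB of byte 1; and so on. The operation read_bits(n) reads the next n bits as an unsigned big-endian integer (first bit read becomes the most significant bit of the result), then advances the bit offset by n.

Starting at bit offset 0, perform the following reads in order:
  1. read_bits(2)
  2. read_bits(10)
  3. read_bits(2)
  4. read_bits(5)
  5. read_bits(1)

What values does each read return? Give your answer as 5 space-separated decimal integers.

Read 1: bits[0:2] width=2 -> value=3 (bin 11); offset now 2 = byte 0 bit 2; 22 bits remain
Read 2: bits[2:12] width=10 -> value=457 (bin 0111001001); offset now 12 = byte 1 bit 4; 12 bits remain
Read 3: bits[12:14] width=2 -> value=1 (bin 01); offset now 14 = byte 1 bit 6; 10 bits remain
Read 4: bits[14:19] width=5 -> value=30 (bin 11110); offset now 19 = byte 2 bit 3; 5 bits remain
Read 5: bits[19:20] width=1 -> value=1 (bin 1); offset now 20 = byte 2 bit 4; 4 bits remain

Answer: 3 457 1 30 1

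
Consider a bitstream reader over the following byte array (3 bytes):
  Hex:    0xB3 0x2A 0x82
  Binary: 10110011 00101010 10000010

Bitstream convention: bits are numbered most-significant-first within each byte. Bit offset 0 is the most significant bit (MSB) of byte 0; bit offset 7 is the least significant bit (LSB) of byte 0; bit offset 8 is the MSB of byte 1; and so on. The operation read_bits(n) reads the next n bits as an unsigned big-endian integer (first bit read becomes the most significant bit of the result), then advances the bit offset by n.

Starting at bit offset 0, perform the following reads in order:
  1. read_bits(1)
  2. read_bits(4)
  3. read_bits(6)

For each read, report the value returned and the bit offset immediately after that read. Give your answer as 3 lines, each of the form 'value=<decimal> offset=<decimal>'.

Answer: value=1 offset=1
value=6 offset=5
value=25 offset=11

Derivation:
Read 1: bits[0:1] width=1 -> value=1 (bin 1); offset now 1 = byte 0 bit 1; 23 bits remain
Read 2: bits[1:5] width=4 -> value=6 (bin 0110); offset now 5 = byte 0 bit 5; 19 bits remain
Read 3: bits[5:11] width=6 -> value=25 (bin 011001); offset now 11 = byte 1 bit 3; 13 bits remain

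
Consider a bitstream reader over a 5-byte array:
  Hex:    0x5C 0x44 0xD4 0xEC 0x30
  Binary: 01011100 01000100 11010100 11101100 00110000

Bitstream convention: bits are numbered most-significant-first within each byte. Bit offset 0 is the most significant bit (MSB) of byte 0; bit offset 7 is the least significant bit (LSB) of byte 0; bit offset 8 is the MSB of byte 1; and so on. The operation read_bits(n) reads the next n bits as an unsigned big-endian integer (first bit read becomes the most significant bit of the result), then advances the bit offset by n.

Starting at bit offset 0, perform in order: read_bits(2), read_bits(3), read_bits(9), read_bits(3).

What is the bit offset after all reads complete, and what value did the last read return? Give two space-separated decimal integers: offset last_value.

Read 1: bits[0:2] width=2 -> value=1 (bin 01); offset now 2 = byte 0 bit 2; 38 bits remain
Read 2: bits[2:5] width=3 -> value=3 (bin 011); offset now 5 = byte 0 bit 5; 35 bits remain
Read 3: bits[5:14] width=9 -> value=273 (bin 100010001); offset now 14 = byte 1 bit 6; 26 bits remain
Read 4: bits[14:17] width=3 -> value=1 (bin 001); offset now 17 = byte 2 bit 1; 23 bits remain

Answer: 17 1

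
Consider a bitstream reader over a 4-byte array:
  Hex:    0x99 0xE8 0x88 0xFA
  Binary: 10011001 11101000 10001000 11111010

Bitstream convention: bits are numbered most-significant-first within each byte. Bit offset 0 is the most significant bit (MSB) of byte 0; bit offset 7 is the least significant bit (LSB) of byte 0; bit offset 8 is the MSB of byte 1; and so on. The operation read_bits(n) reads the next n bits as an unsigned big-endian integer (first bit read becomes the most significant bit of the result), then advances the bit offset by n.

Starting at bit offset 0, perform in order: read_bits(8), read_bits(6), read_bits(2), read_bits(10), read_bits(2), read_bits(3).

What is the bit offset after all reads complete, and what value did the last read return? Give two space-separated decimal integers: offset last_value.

Read 1: bits[0:8] width=8 -> value=153 (bin 10011001); offset now 8 = byte 1 bit 0; 24 bits remain
Read 2: bits[8:14] width=6 -> value=58 (bin 111010); offset now 14 = byte 1 bit 6; 18 bits remain
Read 3: bits[14:16] width=2 -> value=0 (bin 00); offset now 16 = byte 2 bit 0; 16 bits remain
Read 4: bits[16:26] width=10 -> value=547 (bin 1000100011); offset now 26 = byte 3 bit 2; 6 bits remain
Read 5: bits[26:28] width=2 -> value=3 (bin 11); offset now 28 = byte 3 bit 4; 4 bits remain
Read 6: bits[28:31] width=3 -> value=5 (bin 101); offset now 31 = byte 3 bit 7; 1 bits remain

Answer: 31 5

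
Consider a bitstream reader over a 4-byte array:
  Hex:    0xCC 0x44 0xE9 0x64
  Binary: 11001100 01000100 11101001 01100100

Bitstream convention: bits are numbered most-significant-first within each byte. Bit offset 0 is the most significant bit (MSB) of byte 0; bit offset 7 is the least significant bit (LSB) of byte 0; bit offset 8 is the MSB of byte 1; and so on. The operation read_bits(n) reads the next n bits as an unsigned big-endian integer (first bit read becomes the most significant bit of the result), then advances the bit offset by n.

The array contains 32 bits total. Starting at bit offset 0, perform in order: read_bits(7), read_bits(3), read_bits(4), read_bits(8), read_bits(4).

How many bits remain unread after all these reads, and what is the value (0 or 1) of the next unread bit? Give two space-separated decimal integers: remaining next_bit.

Answer: 6 1

Derivation:
Read 1: bits[0:7] width=7 -> value=102 (bin 1100110); offset now 7 = byte 0 bit 7; 25 bits remain
Read 2: bits[7:10] width=3 -> value=1 (bin 001); offset now 10 = byte 1 bit 2; 22 bits remain
Read 3: bits[10:14] width=4 -> value=1 (bin 0001); offset now 14 = byte 1 bit 6; 18 bits remain
Read 4: bits[14:22] width=8 -> value=58 (bin 00111010); offset now 22 = byte 2 bit 6; 10 bits remain
Read 5: bits[22:26] width=4 -> value=5 (bin 0101); offset now 26 = byte 3 bit 2; 6 bits remain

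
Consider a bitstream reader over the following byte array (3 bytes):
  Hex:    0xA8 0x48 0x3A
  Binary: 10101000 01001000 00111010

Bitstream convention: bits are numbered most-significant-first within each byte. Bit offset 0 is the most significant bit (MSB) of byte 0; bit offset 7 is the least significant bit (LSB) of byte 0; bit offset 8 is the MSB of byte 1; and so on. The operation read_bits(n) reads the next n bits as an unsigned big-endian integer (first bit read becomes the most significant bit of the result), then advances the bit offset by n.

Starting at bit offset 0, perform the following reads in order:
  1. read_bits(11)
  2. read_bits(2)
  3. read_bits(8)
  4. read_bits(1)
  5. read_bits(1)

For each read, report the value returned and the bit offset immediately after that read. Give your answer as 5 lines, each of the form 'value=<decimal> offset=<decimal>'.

Read 1: bits[0:11] width=11 -> value=1346 (bin 10101000010); offset now 11 = byte 1 bit 3; 13 bits remain
Read 2: bits[11:13] width=2 -> value=1 (bin 01); offset now 13 = byte 1 bit 5; 11 bits remain
Read 3: bits[13:21] width=8 -> value=7 (bin 00000111); offset now 21 = byte 2 bit 5; 3 bits remain
Read 4: bits[21:22] width=1 -> value=0 (bin 0); offset now 22 = byte 2 bit 6; 2 bits remain
Read 5: bits[22:23] width=1 -> value=1 (bin 1); offset now 23 = byte 2 bit 7; 1 bits remain

Answer: value=1346 offset=11
value=1 offset=13
value=7 offset=21
value=0 offset=22
value=1 offset=23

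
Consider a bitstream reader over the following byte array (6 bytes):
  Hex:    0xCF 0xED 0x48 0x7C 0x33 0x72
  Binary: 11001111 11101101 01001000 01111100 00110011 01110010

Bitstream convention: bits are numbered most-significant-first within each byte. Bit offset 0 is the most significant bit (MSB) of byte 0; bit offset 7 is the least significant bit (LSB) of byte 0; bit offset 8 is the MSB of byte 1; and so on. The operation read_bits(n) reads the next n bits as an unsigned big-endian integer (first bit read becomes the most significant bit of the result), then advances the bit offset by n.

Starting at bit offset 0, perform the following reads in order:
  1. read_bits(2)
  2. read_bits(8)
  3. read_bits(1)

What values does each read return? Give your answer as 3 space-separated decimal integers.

Read 1: bits[0:2] width=2 -> value=3 (bin 11); offset now 2 = byte 0 bit 2; 46 bits remain
Read 2: bits[2:10] width=8 -> value=63 (bin 00111111); offset now 10 = byte 1 bit 2; 38 bits remain
Read 3: bits[10:11] width=1 -> value=1 (bin 1); offset now 11 = byte 1 bit 3; 37 bits remain

Answer: 3 63 1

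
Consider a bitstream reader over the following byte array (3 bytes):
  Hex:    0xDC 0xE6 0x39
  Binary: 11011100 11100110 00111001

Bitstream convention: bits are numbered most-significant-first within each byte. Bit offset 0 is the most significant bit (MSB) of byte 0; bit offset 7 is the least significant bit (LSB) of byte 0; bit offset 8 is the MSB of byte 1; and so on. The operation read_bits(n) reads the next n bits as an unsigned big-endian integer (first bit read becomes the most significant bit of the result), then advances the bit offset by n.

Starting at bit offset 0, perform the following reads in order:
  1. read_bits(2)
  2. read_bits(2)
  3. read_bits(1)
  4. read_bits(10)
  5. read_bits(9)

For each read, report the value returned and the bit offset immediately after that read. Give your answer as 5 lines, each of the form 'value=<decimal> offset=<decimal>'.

Read 1: bits[0:2] width=2 -> value=3 (bin 11); offset now 2 = byte 0 bit 2; 22 bits remain
Read 2: bits[2:4] width=2 -> value=1 (bin 01); offset now 4 = byte 0 bit 4; 20 bits remain
Read 3: bits[4:5] width=1 -> value=1 (bin 1); offset now 5 = byte 0 bit 5; 19 bits remain
Read 4: bits[5:15] width=10 -> value=627 (bin 1001110011); offset now 15 = byte 1 bit 7; 9 bits remain
Read 5: bits[15:24] width=9 -> value=57 (bin 000111001); offset now 24 = byte 3 bit 0; 0 bits remain

Answer: value=3 offset=2
value=1 offset=4
value=1 offset=5
value=627 offset=15
value=57 offset=24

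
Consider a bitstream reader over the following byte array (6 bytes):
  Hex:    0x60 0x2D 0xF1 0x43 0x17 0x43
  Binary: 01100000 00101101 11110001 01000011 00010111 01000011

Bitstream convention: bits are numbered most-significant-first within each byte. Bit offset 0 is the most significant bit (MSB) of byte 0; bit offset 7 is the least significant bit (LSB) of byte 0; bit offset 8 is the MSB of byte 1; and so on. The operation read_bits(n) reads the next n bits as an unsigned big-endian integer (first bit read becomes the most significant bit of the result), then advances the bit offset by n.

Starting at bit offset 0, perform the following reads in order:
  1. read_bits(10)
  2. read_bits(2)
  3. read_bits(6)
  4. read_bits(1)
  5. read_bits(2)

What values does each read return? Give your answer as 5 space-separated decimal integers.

Answer: 384 2 55 1 2

Derivation:
Read 1: bits[0:10] width=10 -> value=384 (bin 0110000000); offset now 10 = byte 1 bit 2; 38 bits remain
Read 2: bits[10:12] width=2 -> value=2 (bin 10); offset now 12 = byte 1 bit 4; 36 bits remain
Read 3: bits[12:18] width=6 -> value=55 (bin 110111); offset now 18 = byte 2 bit 2; 30 bits remain
Read 4: bits[18:19] width=1 -> value=1 (bin 1); offset now 19 = byte 2 bit 3; 29 bits remain
Read 5: bits[19:21] width=2 -> value=2 (bin 10); offset now 21 = byte 2 bit 5; 27 bits remain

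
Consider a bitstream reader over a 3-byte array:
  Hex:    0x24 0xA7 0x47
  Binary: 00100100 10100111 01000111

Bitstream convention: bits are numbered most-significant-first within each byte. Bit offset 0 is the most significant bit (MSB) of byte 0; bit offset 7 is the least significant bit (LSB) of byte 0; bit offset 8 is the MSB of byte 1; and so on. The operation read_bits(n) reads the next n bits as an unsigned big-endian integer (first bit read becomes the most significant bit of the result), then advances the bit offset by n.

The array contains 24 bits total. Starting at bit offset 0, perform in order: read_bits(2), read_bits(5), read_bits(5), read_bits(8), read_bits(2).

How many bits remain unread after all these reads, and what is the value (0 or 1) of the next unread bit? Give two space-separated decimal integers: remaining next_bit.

Read 1: bits[0:2] width=2 -> value=0 (bin 00); offset now 2 = byte 0 bit 2; 22 bits remain
Read 2: bits[2:7] width=5 -> value=18 (bin 10010); offset now 7 = byte 0 bit 7; 17 bits remain
Read 3: bits[7:12] width=5 -> value=10 (bin 01010); offset now 12 = byte 1 bit 4; 12 bits remain
Read 4: bits[12:20] width=8 -> value=116 (bin 01110100); offset now 20 = byte 2 bit 4; 4 bits remain
Read 5: bits[20:22] width=2 -> value=1 (bin 01); offset now 22 = byte 2 bit 6; 2 bits remain

Answer: 2 1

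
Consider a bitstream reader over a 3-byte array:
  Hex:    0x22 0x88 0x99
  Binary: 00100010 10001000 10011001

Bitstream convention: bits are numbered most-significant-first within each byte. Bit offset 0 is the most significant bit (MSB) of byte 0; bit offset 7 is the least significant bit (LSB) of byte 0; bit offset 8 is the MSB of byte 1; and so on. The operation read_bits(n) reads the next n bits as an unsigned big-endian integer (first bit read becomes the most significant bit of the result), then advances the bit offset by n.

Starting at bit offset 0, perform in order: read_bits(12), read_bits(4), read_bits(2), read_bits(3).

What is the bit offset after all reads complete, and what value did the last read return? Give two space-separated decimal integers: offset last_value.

Read 1: bits[0:12] width=12 -> value=552 (bin 001000101000); offset now 12 = byte 1 bit 4; 12 bits remain
Read 2: bits[12:16] width=4 -> value=8 (bin 1000); offset now 16 = byte 2 bit 0; 8 bits remain
Read 3: bits[16:18] width=2 -> value=2 (bin 10); offset now 18 = byte 2 bit 2; 6 bits remain
Read 4: bits[18:21] width=3 -> value=3 (bin 011); offset now 21 = byte 2 bit 5; 3 bits remain

Answer: 21 3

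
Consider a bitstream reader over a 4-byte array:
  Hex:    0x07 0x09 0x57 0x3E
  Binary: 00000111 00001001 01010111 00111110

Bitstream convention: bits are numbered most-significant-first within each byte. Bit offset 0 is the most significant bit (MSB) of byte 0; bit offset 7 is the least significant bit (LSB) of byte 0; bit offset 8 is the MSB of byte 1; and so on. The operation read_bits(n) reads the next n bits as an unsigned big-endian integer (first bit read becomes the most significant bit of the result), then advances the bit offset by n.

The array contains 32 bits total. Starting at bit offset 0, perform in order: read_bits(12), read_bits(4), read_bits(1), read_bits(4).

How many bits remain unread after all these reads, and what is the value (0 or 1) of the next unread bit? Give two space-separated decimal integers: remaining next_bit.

Answer: 11 1

Derivation:
Read 1: bits[0:12] width=12 -> value=112 (bin 000001110000); offset now 12 = byte 1 bit 4; 20 bits remain
Read 2: bits[12:16] width=4 -> value=9 (bin 1001); offset now 16 = byte 2 bit 0; 16 bits remain
Read 3: bits[16:17] width=1 -> value=0 (bin 0); offset now 17 = byte 2 bit 1; 15 bits remain
Read 4: bits[17:21] width=4 -> value=10 (bin 1010); offset now 21 = byte 2 bit 5; 11 bits remain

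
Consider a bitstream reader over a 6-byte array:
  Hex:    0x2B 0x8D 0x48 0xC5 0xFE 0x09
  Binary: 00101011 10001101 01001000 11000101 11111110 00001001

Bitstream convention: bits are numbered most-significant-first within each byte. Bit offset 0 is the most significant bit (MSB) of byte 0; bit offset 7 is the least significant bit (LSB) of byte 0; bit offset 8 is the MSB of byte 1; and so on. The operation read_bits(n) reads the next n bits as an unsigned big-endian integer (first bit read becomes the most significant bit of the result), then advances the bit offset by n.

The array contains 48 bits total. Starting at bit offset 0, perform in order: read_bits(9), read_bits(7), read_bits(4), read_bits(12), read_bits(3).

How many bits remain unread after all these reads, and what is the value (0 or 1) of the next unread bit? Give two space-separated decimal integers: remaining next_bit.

Read 1: bits[0:9] width=9 -> value=87 (bin 001010111); offset now 9 = byte 1 bit 1; 39 bits remain
Read 2: bits[9:16] width=7 -> value=13 (bin 0001101); offset now 16 = byte 2 bit 0; 32 bits remain
Read 3: bits[16:20] width=4 -> value=4 (bin 0100); offset now 20 = byte 2 bit 4; 28 bits remain
Read 4: bits[20:32] width=12 -> value=2245 (bin 100011000101); offset now 32 = byte 4 bit 0; 16 bits remain
Read 5: bits[32:35] width=3 -> value=7 (bin 111); offset now 35 = byte 4 bit 3; 13 bits remain

Answer: 13 1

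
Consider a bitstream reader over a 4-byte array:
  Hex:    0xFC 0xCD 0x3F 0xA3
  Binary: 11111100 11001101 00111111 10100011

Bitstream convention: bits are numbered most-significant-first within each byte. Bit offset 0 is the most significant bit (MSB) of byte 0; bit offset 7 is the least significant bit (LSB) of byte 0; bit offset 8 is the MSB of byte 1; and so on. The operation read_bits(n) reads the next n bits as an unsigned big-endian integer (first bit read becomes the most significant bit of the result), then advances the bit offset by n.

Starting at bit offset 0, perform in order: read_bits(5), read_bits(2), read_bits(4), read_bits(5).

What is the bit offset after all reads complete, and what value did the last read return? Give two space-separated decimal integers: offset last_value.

Read 1: bits[0:5] width=5 -> value=31 (bin 11111); offset now 5 = byte 0 bit 5; 27 bits remain
Read 2: bits[5:7] width=2 -> value=2 (bin 10); offset now 7 = byte 0 bit 7; 25 bits remain
Read 3: bits[7:11] width=4 -> value=6 (bin 0110); offset now 11 = byte 1 bit 3; 21 bits remain
Read 4: bits[11:16] width=5 -> value=13 (bin 01101); offset now 16 = byte 2 bit 0; 16 bits remain

Answer: 16 13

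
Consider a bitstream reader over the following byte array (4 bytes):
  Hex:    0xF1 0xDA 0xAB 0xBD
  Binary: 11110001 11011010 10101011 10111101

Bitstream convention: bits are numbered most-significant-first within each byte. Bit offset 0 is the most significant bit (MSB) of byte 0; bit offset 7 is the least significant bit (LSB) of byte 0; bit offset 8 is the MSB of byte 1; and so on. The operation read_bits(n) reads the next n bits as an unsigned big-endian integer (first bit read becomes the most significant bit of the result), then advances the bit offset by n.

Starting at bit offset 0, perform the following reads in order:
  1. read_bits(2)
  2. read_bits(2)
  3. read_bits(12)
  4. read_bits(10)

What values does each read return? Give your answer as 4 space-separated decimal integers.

Read 1: bits[0:2] width=2 -> value=3 (bin 11); offset now 2 = byte 0 bit 2; 30 bits remain
Read 2: bits[2:4] width=2 -> value=3 (bin 11); offset now 4 = byte 0 bit 4; 28 bits remain
Read 3: bits[4:16] width=12 -> value=474 (bin 000111011010); offset now 16 = byte 2 bit 0; 16 bits remain
Read 4: bits[16:26] width=10 -> value=686 (bin 1010101110); offset now 26 = byte 3 bit 2; 6 bits remain

Answer: 3 3 474 686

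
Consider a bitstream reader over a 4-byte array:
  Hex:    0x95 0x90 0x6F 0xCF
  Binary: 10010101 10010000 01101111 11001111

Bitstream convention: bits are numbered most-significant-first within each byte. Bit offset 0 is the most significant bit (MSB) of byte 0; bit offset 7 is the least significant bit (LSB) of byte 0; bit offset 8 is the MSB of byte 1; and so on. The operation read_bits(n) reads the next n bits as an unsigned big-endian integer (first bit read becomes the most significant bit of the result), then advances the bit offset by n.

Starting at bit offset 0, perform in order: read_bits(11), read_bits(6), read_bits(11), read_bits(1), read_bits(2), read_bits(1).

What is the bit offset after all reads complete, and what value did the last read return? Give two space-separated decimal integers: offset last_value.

Answer: 32 1

Derivation:
Read 1: bits[0:11] width=11 -> value=1196 (bin 10010101100); offset now 11 = byte 1 bit 3; 21 bits remain
Read 2: bits[11:17] width=6 -> value=32 (bin 100000); offset now 17 = byte 2 bit 1; 15 bits remain
Read 3: bits[17:28] width=11 -> value=1788 (bin 11011111100); offset now 28 = byte 3 bit 4; 4 bits remain
Read 4: bits[28:29] width=1 -> value=1 (bin 1); offset now 29 = byte 3 bit 5; 3 bits remain
Read 5: bits[29:31] width=2 -> value=3 (bin 11); offset now 31 = byte 3 bit 7; 1 bits remain
Read 6: bits[31:32] width=1 -> value=1 (bin 1); offset now 32 = byte 4 bit 0; 0 bits remain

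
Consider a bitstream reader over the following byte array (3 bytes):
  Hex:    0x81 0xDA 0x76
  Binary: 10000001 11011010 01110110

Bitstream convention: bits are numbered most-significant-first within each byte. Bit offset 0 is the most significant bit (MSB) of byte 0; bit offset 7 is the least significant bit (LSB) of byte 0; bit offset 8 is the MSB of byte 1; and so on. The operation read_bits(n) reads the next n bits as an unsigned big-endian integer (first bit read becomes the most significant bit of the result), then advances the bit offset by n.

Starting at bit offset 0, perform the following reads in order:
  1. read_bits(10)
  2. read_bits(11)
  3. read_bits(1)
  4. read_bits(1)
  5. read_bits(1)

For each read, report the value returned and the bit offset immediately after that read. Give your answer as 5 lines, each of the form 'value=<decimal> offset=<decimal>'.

Read 1: bits[0:10] width=10 -> value=519 (bin 1000000111); offset now 10 = byte 1 bit 2; 14 bits remain
Read 2: bits[10:21] width=11 -> value=846 (bin 01101001110); offset now 21 = byte 2 bit 5; 3 bits remain
Read 3: bits[21:22] width=1 -> value=1 (bin 1); offset now 22 = byte 2 bit 6; 2 bits remain
Read 4: bits[22:23] width=1 -> value=1 (bin 1); offset now 23 = byte 2 bit 7; 1 bits remain
Read 5: bits[23:24] width=1 -> value=0 (bin 0); offset now 24 = byte 3 bit 0; 0 bits remain

Answer: value=519 offset=10
value=846 offset=21
value=1 offset=22
value=1 offset=23
value=0 offset=24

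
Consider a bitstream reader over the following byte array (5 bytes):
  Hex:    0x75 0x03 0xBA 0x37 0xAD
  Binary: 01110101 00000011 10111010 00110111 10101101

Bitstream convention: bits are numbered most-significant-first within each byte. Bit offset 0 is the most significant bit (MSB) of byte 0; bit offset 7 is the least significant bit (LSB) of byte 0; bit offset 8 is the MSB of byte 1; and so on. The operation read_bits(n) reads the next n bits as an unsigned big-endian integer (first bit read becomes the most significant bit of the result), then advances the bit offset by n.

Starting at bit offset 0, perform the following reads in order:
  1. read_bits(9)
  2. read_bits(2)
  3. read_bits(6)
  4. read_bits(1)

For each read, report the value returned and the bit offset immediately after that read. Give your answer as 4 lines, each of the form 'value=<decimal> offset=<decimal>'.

Read 1: bits[0:9] width=9 -> value=234 (bin 011101010); offset now 9 = byte 1 bit 1; 31 bits remain
Read 2: bits[9:11] width=2 -> value=0 (bin 00); offset now 11 = byte 1 bit 3; 29 bits remain
Read 3: bits[11:17] width=6 -> value=7 (bin 000111); offset now 17 = byte 2 bit 1; 23 bits remain
Read 4: bits[17:18] width=1 -> value=0 (bin 0); offset now 18 = byte 2 bit 2; 22 bits remain

Answer: value=234 offset=9
value=0 offset=11
value=7 offset=17
value=0 offset=18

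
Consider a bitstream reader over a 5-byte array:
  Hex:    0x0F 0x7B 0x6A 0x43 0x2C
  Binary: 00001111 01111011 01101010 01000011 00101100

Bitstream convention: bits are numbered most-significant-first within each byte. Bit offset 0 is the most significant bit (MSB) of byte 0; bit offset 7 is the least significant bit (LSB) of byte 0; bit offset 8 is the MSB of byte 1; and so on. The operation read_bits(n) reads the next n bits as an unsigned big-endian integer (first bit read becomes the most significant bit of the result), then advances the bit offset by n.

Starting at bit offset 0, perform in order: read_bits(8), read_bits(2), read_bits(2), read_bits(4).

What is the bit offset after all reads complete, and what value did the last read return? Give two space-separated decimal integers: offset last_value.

Read 1: bits[0:8] width=8 -> value=15 (bin 00001111); offset now 8 = byte 1 bit 0; 32 bits remain
Read 2: bits[8:10] width=2 -> value=1 (bin 01); offset now 10 = byte 1 bit 2; 30 bits remain
Read 3: bits[10:12] width=2 -> value=3 (bin 11); offset now 12 = byte 1 bit 4; 28 bits remain
Read 4: bits[12:16] width=4 -> value=11 (bin 1011); offset now 16 = byte 2 bit 0; 24 bits remain

Answer: 16 11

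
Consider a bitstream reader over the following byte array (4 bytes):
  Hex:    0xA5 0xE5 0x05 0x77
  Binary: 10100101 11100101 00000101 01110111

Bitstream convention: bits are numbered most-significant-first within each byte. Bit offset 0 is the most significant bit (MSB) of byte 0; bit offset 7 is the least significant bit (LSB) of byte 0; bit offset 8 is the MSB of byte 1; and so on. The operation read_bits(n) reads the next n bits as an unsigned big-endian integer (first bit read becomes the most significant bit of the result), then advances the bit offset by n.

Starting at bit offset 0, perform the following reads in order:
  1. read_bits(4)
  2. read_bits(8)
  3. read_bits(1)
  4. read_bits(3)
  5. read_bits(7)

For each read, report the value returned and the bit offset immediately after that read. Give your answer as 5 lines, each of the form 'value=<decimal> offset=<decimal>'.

Read 1: bits[0:4] width=4 -> value=10 (bin 1010); offset now 4 = byte 0 bit 4; 28 bits remain
Read 2: bits[4:12] width=8 -> value=94 (bin 01011110); offset now 12 = byte 1 bit 4; 20 bits remain
Read 3: bits[12:13] width=1 -> value=0 (bin 0); offset now 13 = byte 1 bit 5; 19 bits remain
Read 4: bits[13:16] width=3 -> value=5 (bin 101); offset now 16 = byte 2 bit 0; 16 bits remain
Read 5: bits[16:23] width=7 -> value=2 (bin 0000010); offset now 23 = byte 2 bit 7; 9 bits remain

Answer: value=10 offset=4
value=94 offset=12
value=0 offset=13
value=5 offset=16
value=2 offset=23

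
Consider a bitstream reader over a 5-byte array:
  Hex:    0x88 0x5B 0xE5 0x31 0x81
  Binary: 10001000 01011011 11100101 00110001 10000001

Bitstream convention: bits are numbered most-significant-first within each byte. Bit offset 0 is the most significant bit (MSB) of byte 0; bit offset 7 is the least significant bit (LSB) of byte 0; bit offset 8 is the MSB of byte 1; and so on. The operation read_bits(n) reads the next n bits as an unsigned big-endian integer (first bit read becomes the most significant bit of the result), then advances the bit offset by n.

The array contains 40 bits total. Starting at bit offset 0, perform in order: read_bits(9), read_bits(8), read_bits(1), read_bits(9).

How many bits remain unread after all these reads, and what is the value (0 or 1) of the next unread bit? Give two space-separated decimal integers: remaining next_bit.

Answer: 13 1

Derivation:
Read 1: bits[0:9] width=9 -> value=272 (bin 100010000); offset now 9 = byte 1 bit 1; 31 bits remain
Read 2: bits[9:17] width=8 -> value=183 (bin 10110111); offset now 17 = byte 2 bit 1; 23 bits remain
Read 3: bits[17:18] width=1 -> value=1 (bin 1); offset now 18 = byte 2 bit 2; 22 bits remain
Read 4: bits[18:27] width=9 -> value=297 (bin 100101001); offset now 27 = byte 3 bit 3; 13 bits remain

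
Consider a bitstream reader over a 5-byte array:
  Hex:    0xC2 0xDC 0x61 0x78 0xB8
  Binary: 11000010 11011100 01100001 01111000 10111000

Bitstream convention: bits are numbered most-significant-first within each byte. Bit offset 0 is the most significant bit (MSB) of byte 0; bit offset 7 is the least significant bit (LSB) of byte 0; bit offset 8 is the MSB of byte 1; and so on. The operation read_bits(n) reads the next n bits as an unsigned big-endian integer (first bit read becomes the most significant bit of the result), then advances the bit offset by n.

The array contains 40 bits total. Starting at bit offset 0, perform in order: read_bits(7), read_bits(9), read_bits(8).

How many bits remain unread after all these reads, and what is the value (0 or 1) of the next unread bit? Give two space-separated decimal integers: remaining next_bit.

Answer: 16 0

Derivation:
Read 1: bits[0:7] width=7 -> value=97 (bin 1100001); offset now 7 = byte 0 bit 7; 33 bits remain
Read 2: bits[7:16] width=9 -> value=220 (bin 011011100); offset now 16 = byte 2 bit 0; 24 bits remain
Read 3: bits[16:24] width=8 -> value=97 (bin 01100001); offset now 24 = byte 3 bit 0; 16 bits remain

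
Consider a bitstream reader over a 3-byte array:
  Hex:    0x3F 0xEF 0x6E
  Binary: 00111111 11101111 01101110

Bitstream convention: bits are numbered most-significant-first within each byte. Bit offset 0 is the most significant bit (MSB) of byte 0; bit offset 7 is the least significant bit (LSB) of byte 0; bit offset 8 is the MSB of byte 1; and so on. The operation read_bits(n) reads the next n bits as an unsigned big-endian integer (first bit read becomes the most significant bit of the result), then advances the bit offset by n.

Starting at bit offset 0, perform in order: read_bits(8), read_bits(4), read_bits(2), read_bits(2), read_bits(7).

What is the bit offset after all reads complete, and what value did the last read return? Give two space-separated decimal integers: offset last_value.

Read 1: bits[0:8] width=8 -> value=63 (bin 00111111); offset now 8 = byte 1 bit 0; 16 bits remain
Read 2: bits[8:12] width=4 -> value=14 (bin 1110); offset now 12 = byte 1 bit 4; 12 bits remain
Read 3: bits[12:14] width=2 -> value=3 (bin 11); offset now 14 = byte 1 bit 6; 10 bits remain
Read 4: bits[14:16] width=2 -> value=3 (bin 11); offset now 16 = byte 2 bit 0; 8 bits remain
Read 5: bits[16:23] width=7 -> value=55 (bin 0110111); offset now 23 = byte 2 bit 7; 1 bits remain

Answer: 23 55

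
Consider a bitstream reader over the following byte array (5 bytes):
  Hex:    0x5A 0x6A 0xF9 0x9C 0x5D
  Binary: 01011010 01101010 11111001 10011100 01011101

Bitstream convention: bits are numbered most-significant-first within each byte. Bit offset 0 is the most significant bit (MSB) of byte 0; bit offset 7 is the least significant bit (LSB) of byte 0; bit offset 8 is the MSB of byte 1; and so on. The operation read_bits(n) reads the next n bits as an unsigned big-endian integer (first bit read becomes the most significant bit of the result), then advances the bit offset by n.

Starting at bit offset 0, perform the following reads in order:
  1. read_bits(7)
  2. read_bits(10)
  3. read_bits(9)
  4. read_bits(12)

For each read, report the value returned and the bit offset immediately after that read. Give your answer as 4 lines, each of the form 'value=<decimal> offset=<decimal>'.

Read 1: bits[0:7] width=7 -> value=45 (bin 0101101); offset now 7 = byte 0 bit 7; 33 bits remain
Read 2: bits[7:17] width=10 -> value=213 (bin 0011010101); offset now 17 = byte 2 bit 1; 23 bits remain
Read 3: bits[17:26] width=9 -> value=486 (bin 111100110); offset now 26 = byte 3 bit 2; 14 bits remain
Read 4: bits[26:38] width=12 -> value=1815 (bin 011100010111); offset now 38 = byte 4 bit 6; 2 bits remain

Answer: value=45 offset=7
value=213 offset=17
value=486 offset=26
value=1815 offset=38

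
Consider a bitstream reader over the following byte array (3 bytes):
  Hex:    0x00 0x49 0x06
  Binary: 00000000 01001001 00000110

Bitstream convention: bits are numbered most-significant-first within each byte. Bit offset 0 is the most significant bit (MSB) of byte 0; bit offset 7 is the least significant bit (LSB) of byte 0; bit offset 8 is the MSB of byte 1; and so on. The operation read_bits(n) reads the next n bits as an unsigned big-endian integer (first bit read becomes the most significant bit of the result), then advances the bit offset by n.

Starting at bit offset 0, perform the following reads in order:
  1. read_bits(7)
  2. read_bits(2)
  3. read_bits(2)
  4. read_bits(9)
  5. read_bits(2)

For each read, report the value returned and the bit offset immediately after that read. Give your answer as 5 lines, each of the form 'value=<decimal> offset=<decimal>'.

Answer: value=0 offset=7
value=0 offset=9
value=2 offset=11
value=144 offset=20
value=1 offset=22

Derivation:
Read 1: bits[0:7] width=7 -> value=0 (bin 0000000); offset now 7 = byte 0 bit 7; 17 bits remain
Read 2: bits[7:9] width=2 -> value=0 (bin 00); offset now 9 = byte 1 bit 1; 15 bits remain
Read 3: bits[9:11] width=2 -> value=2 (bin 10); offset now 11 = byte 1 bit 3; 13 bits remain
Read 4: bits[11:20] width=9 -> value=144 (bin 010010000); offset now 20 = byte 2 bit 4; 4 bits remain
Read 5: bits[20:22] width=2 -> value=1 (bin 01); offset now 22 = byte 2 bit 6; 2 bits remain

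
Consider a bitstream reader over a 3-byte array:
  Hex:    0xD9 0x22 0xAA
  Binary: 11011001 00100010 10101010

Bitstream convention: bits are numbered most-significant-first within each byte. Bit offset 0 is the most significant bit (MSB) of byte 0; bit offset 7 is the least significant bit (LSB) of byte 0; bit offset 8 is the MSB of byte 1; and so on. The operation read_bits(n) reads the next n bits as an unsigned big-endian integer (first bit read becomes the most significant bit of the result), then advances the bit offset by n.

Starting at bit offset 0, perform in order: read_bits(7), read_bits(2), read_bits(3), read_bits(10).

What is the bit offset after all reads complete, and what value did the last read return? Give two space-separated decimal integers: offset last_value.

Read 1: bits[0:7] width=7 -> value=108 (bin 1101100); offset now 7 = byte 0 bit 7; 17 bits remain
Read 2: bits[7:9] width=2 -> value=2 (bin 10); offset now 9 = byte 1 bit 1; 15 bits remain
Read 3: bits[9:12] width=3 -> value=2 (bin 010); offset now 12 = byte 1 bit 4; 12 bits remain
Read 4: bits[12:22] width=10 -> value=170 (bin 0010101010); offset now 22 = byte 2 bit 6; 2 bits remain

Answer: 22 170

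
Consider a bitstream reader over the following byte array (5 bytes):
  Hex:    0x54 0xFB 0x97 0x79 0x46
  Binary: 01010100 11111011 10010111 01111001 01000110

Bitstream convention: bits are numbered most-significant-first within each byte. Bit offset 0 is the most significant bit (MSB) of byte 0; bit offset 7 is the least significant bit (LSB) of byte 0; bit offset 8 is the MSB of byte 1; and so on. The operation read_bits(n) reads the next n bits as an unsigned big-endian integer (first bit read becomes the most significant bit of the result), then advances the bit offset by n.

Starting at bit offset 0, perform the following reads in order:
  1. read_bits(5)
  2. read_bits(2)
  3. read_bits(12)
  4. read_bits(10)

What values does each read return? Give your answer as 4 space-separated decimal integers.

Read 1: bits[0:5] width=5 -> value=10 (bin 01010); offset now 5 = byte 0 bit 5; 35 bits remain
Read 2: bits[5:7] width=2 -> value=2 (bin 10); offset now 7 = byte 0 bit 7; 33 bits remain
Read 3: bits[7:19] width=12 -> value=2012 (bin 011111011100); offset now 19 = byte 2 bit 3; 21 bits remain
Read 4: bits[19:29] width=10 -> value=751 (bin 1011101111); offset now 29 = byte 3 bit 5; 11 bits remain

Answer: 10 2 2012 751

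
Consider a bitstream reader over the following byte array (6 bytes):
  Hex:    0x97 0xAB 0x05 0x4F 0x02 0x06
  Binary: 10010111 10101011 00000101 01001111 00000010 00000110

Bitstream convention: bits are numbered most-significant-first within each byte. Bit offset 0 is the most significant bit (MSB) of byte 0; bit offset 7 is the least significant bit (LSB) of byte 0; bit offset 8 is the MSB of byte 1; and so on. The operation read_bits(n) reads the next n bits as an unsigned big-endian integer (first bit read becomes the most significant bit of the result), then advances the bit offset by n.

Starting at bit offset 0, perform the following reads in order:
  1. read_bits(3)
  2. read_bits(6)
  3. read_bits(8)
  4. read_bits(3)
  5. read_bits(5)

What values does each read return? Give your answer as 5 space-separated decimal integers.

Answer: 4 47 86 0 10

Derivation:
Read 1: bits[0:3] width=3 -> value=4 (bin 100); offset now 3 = byte 0 bit 3; 45 bits remain
Read 2: bits[3:9] width=6 -> value=47 (bin 101111); offset now 9 = byte 1 bit 1; 39 bits remain
Read 3: bits[9:17] width=8 -> value=86 (bin 01010110); offset now 17 = byte 2 bit 1; 31 bits remain
Read 4: bits[17:20] width=3 -> value=0 (bin 000); offset now 20 = byte 2 bit 4; 28 bits remain
Read 5: bits[20:25] width=5 -> value=10 (bin 01010); offset now 25 = byte 3 bit 1; 23 bits remain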